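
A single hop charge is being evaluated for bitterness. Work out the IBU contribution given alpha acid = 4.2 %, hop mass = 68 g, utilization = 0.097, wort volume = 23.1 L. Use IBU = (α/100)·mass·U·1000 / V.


IBU = (4.2/100)·68·0.097·1000 / 23.1

11.9927 IBU


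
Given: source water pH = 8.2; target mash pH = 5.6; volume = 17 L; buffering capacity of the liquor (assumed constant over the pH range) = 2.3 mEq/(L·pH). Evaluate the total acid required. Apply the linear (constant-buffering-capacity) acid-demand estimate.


acid = buffering capacity · (pH_source − pH_target) · V
acid = 2.3 · (8.2 − 5.6) · 17

101.6600 mEq


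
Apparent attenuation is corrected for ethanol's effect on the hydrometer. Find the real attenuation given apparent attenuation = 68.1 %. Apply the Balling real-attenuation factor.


RA = AA · 0.8192
RA = 68.1 · 0.8192

55.7875 %


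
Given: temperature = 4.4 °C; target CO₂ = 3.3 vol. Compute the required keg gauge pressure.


psi = vols/(0.01821 + 0.09011·e^(−0.04·T)) − 14.695
psi = 3.3/(0.01821 + 0.09011·e^(−0.04·4.4)) − 14.695

20.4945 psi


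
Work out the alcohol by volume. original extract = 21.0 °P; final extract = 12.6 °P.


SG = 259/(259 − P);  ABV = (OG − FG)·131.25
OG = 259/(259 − 21.0) = 1.0882
FG = 259/(259 − 12.6) = 1.0511
ABV = (1.0882 − 1.0511)·131.25

4.8692 % ABV


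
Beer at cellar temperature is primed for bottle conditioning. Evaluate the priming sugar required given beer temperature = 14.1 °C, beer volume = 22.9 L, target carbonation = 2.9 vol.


residual = 14.695·(0.01821 + 0.09011·e^(−0.04·T));  sugar = (target − residual)·4.0·V
residual = 14.695·(0.01821 + 0.09011·e^(−0.04·14.1)) = 1.0210
sugar = (2.9 − 1.0210)·4.0·22.9

172.1208 g


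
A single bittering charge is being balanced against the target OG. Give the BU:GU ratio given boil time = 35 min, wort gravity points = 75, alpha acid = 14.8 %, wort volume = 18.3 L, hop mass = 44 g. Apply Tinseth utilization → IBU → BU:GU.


U = 1.65·0.000125^(GP/1000)·(1−e^(−0.04t))/4.15;  IBU = (α/100)·m·U·1000/V;  BU:GU = IBU/GP
U = 1.65·0.000125^(75/1000)·(1−e^(−0.04·35))/4.15 = 0.1527
IBU = (14.8/100)·44·0.1527·1000/18.3 = 54.3244
BU:GU = 54.3244/75

0.7243


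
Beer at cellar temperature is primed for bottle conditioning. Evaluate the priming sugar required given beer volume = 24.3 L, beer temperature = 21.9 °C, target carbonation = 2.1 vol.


residual = 14.695·(0.01821 + 0.09011·e^(−0.04·T));  sugar = (target − residual)·4.0·V
residual = 14.695·(0.01821 + 0.09011·e^(−0.04·21.9)) = 0.8190
sugar = (2.1 − 0.8190)·4.0·24.3

124.5094 g


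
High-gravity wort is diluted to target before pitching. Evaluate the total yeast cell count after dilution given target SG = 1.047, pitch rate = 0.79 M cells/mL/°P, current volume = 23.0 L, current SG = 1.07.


V_w = V·((SG_c−1)/(SG_t−1)−1);  °P = 259 − 259/SG_t;  cells = rate·(V+V_w)·°P
V_w = 23.0·((1.07−1)/(1.047−1)−1) = 11.2553
V_final = 23.0 + 11.2553 = 34.2553
°P = 259 − 259/1.047 = 11.6266
cells = 0.79·34.2553·11.6266

314.6343 billion cells


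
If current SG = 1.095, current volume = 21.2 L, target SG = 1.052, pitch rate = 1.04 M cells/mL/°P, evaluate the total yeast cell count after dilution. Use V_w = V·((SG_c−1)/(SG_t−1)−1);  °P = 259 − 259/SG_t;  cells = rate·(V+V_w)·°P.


V_w = 21.2·((1.095−1)/(1.052−1)−1) = 17.5308
V_final = 21.2 + 17.5308 = 38.7308
°P = 259 − 259/1.052 = 12.8023
cells = 1.04·38.7308·12.8023

515.6759 billion cells


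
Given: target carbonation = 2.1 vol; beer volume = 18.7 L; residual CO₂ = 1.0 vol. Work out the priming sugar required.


sugar = (target − residual)·4.0·V
sugar = (2.1 − 1.0)·4.0·18.7

82.2800 g


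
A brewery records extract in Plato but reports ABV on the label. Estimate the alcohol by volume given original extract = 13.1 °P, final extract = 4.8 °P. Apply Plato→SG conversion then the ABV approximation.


SG = 259/(259 − P);  ABV = (OG − FG)·131.25
OG = 259/(259 − 13.1) = 1.0533
FG = 259/(259 − 4.8) = 1.0189
ABV = (1.0533 − 1.0189)·131.25

4.5138 % ABV


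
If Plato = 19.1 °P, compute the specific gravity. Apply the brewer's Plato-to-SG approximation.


SG = 259/(259 − P)
SG = 259/(259 − 19.1)

1.0796


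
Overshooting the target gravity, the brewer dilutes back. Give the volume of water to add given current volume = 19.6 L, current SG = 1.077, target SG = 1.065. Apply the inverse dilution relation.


V_water = V·((SG_curr − 1)/(SG_target − 1) − 1)
V_water = 19.6·((1.077 − 1)/(1.065 − 1) − 1)

3.6185 L


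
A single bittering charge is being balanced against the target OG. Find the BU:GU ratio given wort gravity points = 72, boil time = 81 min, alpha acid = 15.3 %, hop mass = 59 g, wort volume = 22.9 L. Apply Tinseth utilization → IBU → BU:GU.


U = 1.65·0.000125^(GP/1000)·(1−e^(−0.04t))/4.15;  IBU = (α/100)·m·U·1000/V;  BU:GU = IBU/GP
U = 1.65·0.000125^(72/1000)·(1−e^(−0.04·81))/4.15 = 0.2000
IBU = (15.3/100)·59·0.2000·1000/22.9 = 78.8444
BU:GU = 78.8444/72

1.0951


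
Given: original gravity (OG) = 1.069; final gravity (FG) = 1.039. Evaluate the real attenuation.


AA = (OG−FG)/(OG−1)·100;  RA = AA·0.8192
AA = (1.069 − 1.039)/(1.069 − 1)·100 = 43.4783
RA = 43.4783·0.8192

35.6174 %


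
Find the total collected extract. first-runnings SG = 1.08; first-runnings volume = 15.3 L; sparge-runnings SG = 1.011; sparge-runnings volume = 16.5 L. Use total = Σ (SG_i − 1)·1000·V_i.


first = (1.08 − 1)·1000·15.3 = 1224.0000
sparge = (1.011 − 1)·1000·16.5 = 181.5000
total = 1224.0000 + 181.5000

1405.5000 gravity·L


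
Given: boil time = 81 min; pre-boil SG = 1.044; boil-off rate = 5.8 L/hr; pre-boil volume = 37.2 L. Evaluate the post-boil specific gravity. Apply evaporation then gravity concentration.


V_post = V_pre − rate·(t/60);  SG_post = 1 + (SG_pre−1)·V_pre/V_post
V_post = 37.2 − 5.8·(81/60) = 29.3700
SG_post = 1 + (1.044 − 1)·37.2/29.3700

1.0557


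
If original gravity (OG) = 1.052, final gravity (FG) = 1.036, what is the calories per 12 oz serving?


ABW = (OG−FG)·131.25·0.79/FG;  °P = 259 − 259/SG (for OG→OE and FG→AE);  RE = 0.1808·OE + 0.8192·AE;  Cal = (6.9·ABW + 4·(RE−0.1))·FG·3.55
ABW = (1.052 − 1.036)·131.25·0.79/1.036 = 1.6014
OE = 259 − 259/1.052 = 12.8023 °P
AE = 259 − 259/1.036 = 9.0000 °P
RE = 0.1808·12.8023 + 0.8192·9.0000 = 9.6875 °P
Cal = (6.9·1.6014 + 4·(9.6875−0.1))·1.036·3.55

181.6801 kcal


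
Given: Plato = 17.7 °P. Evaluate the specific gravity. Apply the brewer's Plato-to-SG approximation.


SG = 259/(259 − P)
SG = 259/(259 − 17.7)

1.0734


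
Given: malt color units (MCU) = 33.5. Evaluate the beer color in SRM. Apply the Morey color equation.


SRM = 1.4922 · MCU^0.6859
SRM = 1.4922 · 33.5^0.6859

16.5903 SRM


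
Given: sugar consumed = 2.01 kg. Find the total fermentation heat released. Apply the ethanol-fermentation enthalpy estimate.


Q = m_sugar · 590 kJ/kg
Q = 2.01 · 590

1185.9000 kJ


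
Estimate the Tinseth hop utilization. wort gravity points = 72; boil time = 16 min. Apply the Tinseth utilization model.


U = 1.65·0.000125^(GP/1000) · (1 − e^(−0.04·t))/4.15
bigness = 1.65·0.000125^(72/1000) = 0.8639
boil_factor = (1 − e^(−0.04·16))/4.15 = 0.1139
U = 0.8639 · 0.1139

0.0984


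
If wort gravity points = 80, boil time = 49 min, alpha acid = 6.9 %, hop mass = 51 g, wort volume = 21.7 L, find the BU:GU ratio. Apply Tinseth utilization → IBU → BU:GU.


U = 1.65·0.000125^(GP/1000)·(1−e^(−0.04t))/4.15;  IBU = (α/100)·m·U·1000/V;  BU:GU = IBU/GP
U = 1.65·0.000125^(80/1000)·(1−e^(−0.04·49))/4.15 = 0.1664
IBU = (6.9/100)·51·0.1664·1000/21.7 = 26.9906
BU:GU = 26.9906/80

0.3374


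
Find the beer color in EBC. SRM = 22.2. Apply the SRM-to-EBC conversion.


EBC = SRM · 1.97
EBC = 22.2 · 1.97

43.7340 EBC


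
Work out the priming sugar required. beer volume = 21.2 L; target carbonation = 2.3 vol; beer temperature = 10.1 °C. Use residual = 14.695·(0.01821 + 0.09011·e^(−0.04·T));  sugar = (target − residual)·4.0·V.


residual = 14.695·(0.01821 + 0.09011·e^(−0.04·10.1)) = 1.1517
sugar = (2.3 − 1.1517)·4.0·21.2

97.3786 g


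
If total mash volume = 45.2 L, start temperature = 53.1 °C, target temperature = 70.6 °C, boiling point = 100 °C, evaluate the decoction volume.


V_dec = V_total·(T_target − T_start)/(T_boil − T_start)
V_dec = 45.2·(70.6 − 53.1)/(100 − 53.1)

16.8657 L


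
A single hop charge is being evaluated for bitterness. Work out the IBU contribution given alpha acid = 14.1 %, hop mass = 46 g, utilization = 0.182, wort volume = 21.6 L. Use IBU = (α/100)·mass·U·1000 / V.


IBU = (14.1/100)·46·0.182·1000 / 21.6

54.6506 IBU


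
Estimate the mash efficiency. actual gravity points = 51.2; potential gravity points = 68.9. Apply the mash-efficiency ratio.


efficiency = actual / potential × 100
efficiency = 51.2 / 68.9 × 100

74.3106 %


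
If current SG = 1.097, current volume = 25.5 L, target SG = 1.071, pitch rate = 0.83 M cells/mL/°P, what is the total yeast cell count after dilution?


V_w = V·((SG_c−1)/(SG_t−1)−1);  °P = 259 − 259/SG_t;  cells = rate·(V+V_w)·°P
V_w = 25.5·((1.097−1)/(1.071−1)−1) = 9.3380
V_final = 25.5 + 9.3380 = 34.8380
°P = 259 − 259/1.071 = 17.1699
cells = 0.83·34.8380·17.1699

496.4783 billion cells


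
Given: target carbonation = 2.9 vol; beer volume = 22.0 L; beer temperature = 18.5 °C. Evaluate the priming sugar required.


residual = 14.695·(0.01821 + 0.09011·e^(−0.04·T));  sugar = (target − residual)·4.0·V
residual = 14.695·(0.01821 + 0.09011·e^(−0.04·18.5)) = 0.8994
sugar = (2.9 − 0.8994)·4.0·22.0

176.0551 g


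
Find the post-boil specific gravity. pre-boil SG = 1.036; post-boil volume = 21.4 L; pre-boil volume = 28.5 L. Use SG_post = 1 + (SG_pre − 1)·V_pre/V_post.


pts_pre = (1.036 − 1)·1000 = 36.0000
pts_post = 36.0000·28.5/21.4 = 47.9439
SG_post = 1 + 47.9439/1000

1.0479


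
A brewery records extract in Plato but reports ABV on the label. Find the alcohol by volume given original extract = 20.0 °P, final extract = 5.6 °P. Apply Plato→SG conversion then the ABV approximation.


SG = 259/(259 − P);  ABV = (OG − FG)·131.25
OG = 259/(259 − 20.0) = 1.0837
FG = 259/(259 − 5.6) = 1.0221
ABV = (1.0837 − 1.0221)·131.25

8.0827 % ABV


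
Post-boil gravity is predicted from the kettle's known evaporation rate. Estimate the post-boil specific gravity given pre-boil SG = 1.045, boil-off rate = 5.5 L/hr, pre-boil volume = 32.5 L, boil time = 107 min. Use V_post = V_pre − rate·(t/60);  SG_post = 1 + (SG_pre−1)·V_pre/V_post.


V_post = 32.5 − 5.5·(107/60) = 22.6917
SG_post = 1 + (1.045 − 1)·32.5/22.6917

1.0645


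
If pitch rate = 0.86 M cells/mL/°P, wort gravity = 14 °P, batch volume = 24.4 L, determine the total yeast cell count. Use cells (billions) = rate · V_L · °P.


cells = 0.86 · 24.4 · 14

293.7760 billion cells


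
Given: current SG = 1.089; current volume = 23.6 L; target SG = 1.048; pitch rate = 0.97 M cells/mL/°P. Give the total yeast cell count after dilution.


V_w = V·((SG_c−1)/(SG_t−1)−1);  °P = 259 − 259/SG_t;  cells = rate·(V+V_w)·°P
V_w = 23.6·((1.089−1)/(1.048−1)−1) = 20.1583
V_final = 23.6 + 20.1583 = 43.7583
°P = 259 − 259/1.048 = 11.8626
cells = 0.97·43.7583·11.8626

503.5148 billion cells


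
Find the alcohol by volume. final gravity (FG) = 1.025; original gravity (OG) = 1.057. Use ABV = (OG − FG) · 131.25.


ABV = (1.057 − 1.025) · 131.25

4.2000 % ABV


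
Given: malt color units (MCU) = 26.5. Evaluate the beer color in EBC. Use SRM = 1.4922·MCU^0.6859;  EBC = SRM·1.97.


SRM = 1.4922·26.5^0.6859 = 14.1264
EBC = 14.1264·1.97

27.8290 EBC


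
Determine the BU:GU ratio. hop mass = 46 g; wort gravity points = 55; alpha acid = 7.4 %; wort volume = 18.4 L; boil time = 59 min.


U = 1.65·0.000125^(GP/1000)·(1−e^(−0.04t))/4.15;  IBU = (α/100)·m·U·1000/V;  BU:GU = IBU/GP
U = 1.65·0.000125^(55/1000)·(1−e^(−0.04·59))/4.15 = 0.2196
IBU = (7.4/100)·46·0.2196·1000/18.4 = 40.6316
BU:GU = 40.6316/55

0.7388


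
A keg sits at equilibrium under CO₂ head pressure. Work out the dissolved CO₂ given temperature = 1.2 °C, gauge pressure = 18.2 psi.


vols = (P + 14.695)·(0.01821 + 0.09011·e^(−0.04·T))
vols = (18.2 + 14.695)·(0.01821 + 0.09011·e^(−0.04·1.2))

3.4243 volumes


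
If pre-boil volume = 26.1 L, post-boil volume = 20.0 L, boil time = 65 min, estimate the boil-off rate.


rate = (V_pre − V_post) / (t_min/60)
rate = (26.1 − 20.0) / (65/60)

5.6308 L/hr


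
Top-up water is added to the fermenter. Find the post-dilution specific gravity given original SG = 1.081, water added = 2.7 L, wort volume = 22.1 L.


SG_new = 1 + (SG_old − 1)·V_old/(V_old + V_water)
pts = (1.081 − 1)·1000·22.1/(22.1 + 2.7) = 72.1815
SG_new = 1 + 72.1815/1000

1.0722


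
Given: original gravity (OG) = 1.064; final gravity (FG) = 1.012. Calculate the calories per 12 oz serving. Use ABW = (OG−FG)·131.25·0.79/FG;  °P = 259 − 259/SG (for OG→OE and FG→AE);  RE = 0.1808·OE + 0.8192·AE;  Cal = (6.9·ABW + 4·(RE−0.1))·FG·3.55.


ABW = (1.064 − 1.012)·131.25·0.79/1.012 = 5.3278
OE = 259 − 259/1.064 = 15.5789 °P
AE = 259 − 259/1.012 = 3.0711 °P
RE = 0.1808·15.5789 + 0.8192·3.0711 = 5.3326 °P
Cal = (6.9·5.3278 + 4·(5.3326−0.1))·1.012·3.55

207.2648 kcal


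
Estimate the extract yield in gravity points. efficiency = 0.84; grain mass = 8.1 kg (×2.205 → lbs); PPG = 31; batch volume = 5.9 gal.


points = lbs × PPG × eff / vol
lbs = 8.1 × 2.205 = 17.8605
points = 17.8605 × 31 × 0.84 / 5.9

78.8284 points


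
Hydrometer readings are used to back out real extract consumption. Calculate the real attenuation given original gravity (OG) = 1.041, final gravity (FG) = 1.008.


AA = (OG−FG)/(OG−1)·100;  RA = AA·0.8192
AA = (1.041 − 1.008)/(1.041 − 1)·100 = 80.4878
RA = 80.4878·0.8192

65.9356 %


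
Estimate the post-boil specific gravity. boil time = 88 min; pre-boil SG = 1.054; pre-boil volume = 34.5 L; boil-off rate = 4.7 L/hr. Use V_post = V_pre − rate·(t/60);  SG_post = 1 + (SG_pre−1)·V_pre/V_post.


V_post = 34.5 − 4.7·(88/60) = 27.6067
SG_post = 1 + (1.054 − 1)·34.5/27.6067

1.0675


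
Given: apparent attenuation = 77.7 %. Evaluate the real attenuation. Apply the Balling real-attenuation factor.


RA = AA · 0.8192
RA = 77.7 · 0.8192

63.6518 %


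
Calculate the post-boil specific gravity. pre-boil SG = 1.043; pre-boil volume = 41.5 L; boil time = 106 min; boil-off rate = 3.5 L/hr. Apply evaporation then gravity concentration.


V_post = V_pre − rate·(t/60);  SG_post = 1 + (SG_pre−1)·V_pre/V_post
V_post = 41.5 − 3.5·(106/60) = 35.3167
SG_post = 1 + (1.043 − 1)·41.5/35.3167

1.0505


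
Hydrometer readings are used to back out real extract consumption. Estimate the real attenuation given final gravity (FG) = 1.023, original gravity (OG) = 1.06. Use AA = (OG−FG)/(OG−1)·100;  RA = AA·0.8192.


AA = (1.06 − 1.023)/(1.06 − 1)·100 = 61.6667
RA = 61.6667·0.8192

50.5173 %


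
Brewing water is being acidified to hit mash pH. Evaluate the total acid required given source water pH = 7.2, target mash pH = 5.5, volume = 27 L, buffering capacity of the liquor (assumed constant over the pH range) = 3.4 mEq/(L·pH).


acid = buffering capacity · (pH_source − pH_target) · V
acid = 3.4 · (7.2 − 5.5) · 27

156.0600 mEq


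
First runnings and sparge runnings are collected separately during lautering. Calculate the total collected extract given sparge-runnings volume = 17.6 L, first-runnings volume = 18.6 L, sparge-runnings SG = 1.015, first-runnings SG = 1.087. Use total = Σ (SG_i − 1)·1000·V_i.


first = (1.087 − 1)·1000·18.6 = 1618.2000
sparge = (1.015 − 1)·1000·17.6 = 264.0000
total = 1618.2000 + 264.0000

1882.2000 gravity·L


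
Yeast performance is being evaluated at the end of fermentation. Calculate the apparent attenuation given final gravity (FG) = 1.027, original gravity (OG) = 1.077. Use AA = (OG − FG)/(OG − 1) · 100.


AA = (1.077 − 1.027)/(1.077 − 1) · 100

64.9351 %


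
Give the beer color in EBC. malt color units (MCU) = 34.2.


SRM = 1.4922·MCU^0.6859;  EBC = SRM·1.97
SRM = 1.4922·34.2^0.6859 = 16.8273
EBC = 16.8273·1.97

33.1499 EBC


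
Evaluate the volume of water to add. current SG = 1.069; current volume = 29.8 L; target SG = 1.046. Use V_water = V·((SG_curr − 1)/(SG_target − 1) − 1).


V_water = 29.8·((1.069 − 1)/(1.046 − 1) − 1)

14.9000 L


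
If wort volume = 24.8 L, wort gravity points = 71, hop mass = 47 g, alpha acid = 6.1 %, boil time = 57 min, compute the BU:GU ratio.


U = 1.65·0.000125^(GP/1000)·(1−e^(−0.04t))/4.15;  IBU = (α/100)·m·U·1000/V;  BU:GU = IBU/GP
U = 1.65·0.000125^(71/1000)·(1−e^(−0.04·57))/4.15 = 0.1886
IBU = (6.1/100)·47·0.1886·1000/24.8 = 21.7987
BU:GU = 21.7987/71

0.3070


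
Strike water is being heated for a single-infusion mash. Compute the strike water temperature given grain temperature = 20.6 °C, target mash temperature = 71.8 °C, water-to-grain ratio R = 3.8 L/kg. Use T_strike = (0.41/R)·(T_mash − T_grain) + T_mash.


T_strike = (0.41/3.8)·(71.8 − 20.6) + 71.8

77.3242 °C


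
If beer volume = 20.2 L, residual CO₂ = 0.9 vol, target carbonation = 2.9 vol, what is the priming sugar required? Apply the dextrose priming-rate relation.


sugar = (target − residual)·4.0·V
sugar = (2.9 − 0.9)·4.0·20.2

161.6000 g


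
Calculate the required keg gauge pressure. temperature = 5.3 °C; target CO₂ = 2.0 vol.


psi = vols/(0.01821 + 0.09011·e^(−0.04·T)) − 14.695
psi = 2.0/(0.01821 + 0.09011·e^(−0.04·5.3)) − 14.695

7.2575 psi


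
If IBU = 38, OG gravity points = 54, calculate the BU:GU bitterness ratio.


BU:GU = IBU / OG_points
BU:GU = 38 / 54

0.7037


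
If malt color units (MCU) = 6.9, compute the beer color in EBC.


SRM = 1.4922·MCU^0.6859;  EBC = SRM·1.97
SRM = 1.4922·6.9^0.6859 = 5.6130
EBC = 5.6130·1.97

11.0576 EBC


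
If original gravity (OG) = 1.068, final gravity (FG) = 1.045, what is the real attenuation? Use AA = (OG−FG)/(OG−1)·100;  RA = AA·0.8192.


AA = (1.068 − 1.045)/(1.068 − 1)·100 = 33.8235
RA = 33.8235·0.8192

27.7082 %


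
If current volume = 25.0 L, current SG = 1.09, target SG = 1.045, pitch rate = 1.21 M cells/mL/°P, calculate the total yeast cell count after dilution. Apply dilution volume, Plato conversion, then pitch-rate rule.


V_w = V·((SG_c−1)/(SG_t−1)−1);  °P = 259 − 259/SG_t;  cells = rate·(V+V_w)·°P
V_w = 25.0·((1.09−1)/(1.045−1)−1) = 25.0000
V_final = 25.0 + 25.0000 = 50.0000
°P = 259 − 259/1.045 = 11.1531
cells = 1.21·50.0000·11.1531

674.7632 billion cells


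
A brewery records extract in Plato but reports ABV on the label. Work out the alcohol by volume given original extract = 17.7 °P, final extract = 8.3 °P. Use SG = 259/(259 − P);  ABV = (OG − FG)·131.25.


OG = 259/(259 − 17.7) = 1.0734
FG = 259/(259 − 8.3) = 1.0331
ABV = (1.0734 − 1.0331)·131.25

5.2822 % ABV


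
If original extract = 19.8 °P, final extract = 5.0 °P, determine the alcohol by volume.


SG = 259/(259 − P);  ABV = (OG − FG)·131.25
OG = 259/(259 − 19.8) = 1.0828
FG = 259/(259 − 5.0) = 1.0197
ABV = (1.0828 − 1.0197)·131.25

8.2807 % ABV


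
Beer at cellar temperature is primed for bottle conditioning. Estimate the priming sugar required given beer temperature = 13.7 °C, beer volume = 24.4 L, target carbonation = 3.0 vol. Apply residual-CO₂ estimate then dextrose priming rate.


residual = 14.695·(0.01821 + 0.09011·e^(−0.04·T));  sugar = (target − residual)·4.0·V
residual = 14.695·(0.01821 + 0.09011·e^(−0.04·13.7)) = 1.0331
sugar = (3.0 − 1.0331)·4.0·24.4

191.9691 g


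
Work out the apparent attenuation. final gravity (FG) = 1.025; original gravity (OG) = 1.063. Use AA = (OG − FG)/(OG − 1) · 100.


AA = (1.063 − 1.025)/(1.063 − 1) · 100

60.3175 %


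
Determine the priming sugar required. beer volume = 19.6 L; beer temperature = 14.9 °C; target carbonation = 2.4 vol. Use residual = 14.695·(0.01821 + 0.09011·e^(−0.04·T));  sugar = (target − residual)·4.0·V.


residual = 14.695·(0.01821 + 0.09011·e^(−0.04·14.9)) = 0.9972
sugar = (2.4 − 0.9972)·4.0·19.6

109.9774 g


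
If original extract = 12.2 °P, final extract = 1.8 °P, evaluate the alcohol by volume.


SG = 259/(259 − P);  ABV = (OG − FG)·131.25
OG = 259/(259 − 12.2) = 1.0494
FG = 259/(259 − 1.8) = 1.0070
ABV = (1.0494 − 1.0070)·131.25

5.5695 % ABV


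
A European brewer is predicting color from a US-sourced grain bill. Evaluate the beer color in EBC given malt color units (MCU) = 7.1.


SRM = 1.4922·MCU^0.6859;  EBC = SRM·1.97
SRM = 1.4922·7.1^0.6859 = 5.7241
EBC = 5.7241·1.97

11.2764 EBC


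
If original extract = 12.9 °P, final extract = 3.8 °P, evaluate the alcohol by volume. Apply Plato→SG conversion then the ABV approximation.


SG = 259/(259 − P);  ABV = (OG − FG)·131.25
OG = 259/(259 − 12.9) = 1.0524
FG = 259/(259 − 3.8) = 1.0149
ABV = (1.0524 − 1.0149)·131.25

4.9255 % ABV


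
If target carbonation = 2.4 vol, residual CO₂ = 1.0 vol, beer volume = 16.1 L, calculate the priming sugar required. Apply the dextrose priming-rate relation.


sugar = (target − residual)·4.0·V
sugar = (2.4 − 1.0)·4.0·16.1

90.1600 g


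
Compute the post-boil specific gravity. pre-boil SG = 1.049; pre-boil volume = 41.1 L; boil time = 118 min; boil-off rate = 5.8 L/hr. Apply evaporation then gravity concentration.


V_post = V_pre − rate·(t/60);  SG_post = 1 + (SG_pre−1)·V_pre/V_post
V_post = 41.1 − 5.8·(118/60) = 29.6933
SG_post = 1 + (1.049 − 1)·41.1/29.6933

1.0678


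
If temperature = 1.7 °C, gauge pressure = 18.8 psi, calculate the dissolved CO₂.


vols = (P + 14.695)·(0.01821 + 0.09011·e^(−0.04·T))
vols = (18.8 + 14.695)·(0.01821 + 0.09011·e^(−0.04·1.7))

3.4298 volumes


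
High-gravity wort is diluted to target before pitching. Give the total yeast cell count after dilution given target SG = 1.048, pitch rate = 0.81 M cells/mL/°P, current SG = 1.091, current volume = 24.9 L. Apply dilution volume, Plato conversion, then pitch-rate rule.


V_w = V·((SG_c−1)/(SG_t−1)−1);  °P = 259 − 259/SG_t;  cells = rate·(V+V_w)·°P
V_w = 24.9·((1.091−1)/(1.048−1)−1) = 22.3062
V_final = 24.9 + 22.3062 = 47.2062
°P = 259 − 259/1.048 = 11.8626
cells = 0.81·47.2062·11.8626

453.5908 billion cells


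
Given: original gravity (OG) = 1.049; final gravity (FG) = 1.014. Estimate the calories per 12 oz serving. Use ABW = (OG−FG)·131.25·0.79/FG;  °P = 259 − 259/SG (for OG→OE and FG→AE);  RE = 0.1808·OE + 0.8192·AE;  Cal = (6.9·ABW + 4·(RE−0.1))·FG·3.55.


ABW = (1.049 − 1.014)·131.25·0.79/1.014 = 3.5790
OE = 259 − 259/1.049 = 12.0982 °P
AE = 259 − 259/1.014 = 3.5759 °P
RE = 0.1808·12.0982 + 0.8192·3.5759 = 5.1168 °P
Cal = (6.9·3.5790 + 4·(5.1168−0.1))·1.014·3.55

161.1292 kcal


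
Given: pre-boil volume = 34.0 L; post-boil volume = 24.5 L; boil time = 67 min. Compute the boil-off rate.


rate = (V_pre − V_post) / (t_min/60)
rate = (34.0 − 24.5) / (67/60)

8.5075 L/hr


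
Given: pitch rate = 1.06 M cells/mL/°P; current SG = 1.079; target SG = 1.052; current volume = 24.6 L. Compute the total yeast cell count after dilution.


V_w = V·((SG_c−1)/(SG_t−1)−1);  °P = 259 − 259/SG_t;  cells = rate·(V+V_w)·°P
V_w = 24.6·((1.079−1)/(1.052−1)−1) = 12.7731
V_final = 24.6 + 12.7731 = 37.3731
°P = 259 − 259/1.052 = 12.8023
cells = 1.06·37.3731·12.8023

507.1683 billion cells


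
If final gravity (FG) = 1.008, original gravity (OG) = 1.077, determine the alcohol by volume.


ABV = (OG − FG) · 131.25
ABV = (1.077 − 1.008) · 131.25

9.0562 % ABV


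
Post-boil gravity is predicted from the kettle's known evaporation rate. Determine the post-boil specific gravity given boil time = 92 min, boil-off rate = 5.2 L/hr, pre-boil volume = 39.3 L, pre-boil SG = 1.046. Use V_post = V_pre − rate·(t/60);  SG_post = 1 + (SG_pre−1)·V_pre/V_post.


V_post = 39.3 − 5.2·(92/60) = 31.3267
SG_post = 1 + (1.046 − 1)·39.3/31.3267

1.0577


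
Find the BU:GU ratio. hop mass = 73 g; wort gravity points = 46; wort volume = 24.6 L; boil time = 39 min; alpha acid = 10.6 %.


U = 1.65·0.000125^(GP/1000)·(1−e^(−0.04t))/4.15;  IBU = (α/100)·m·U·1000/V;  BU:GU = IBU/GP
U = 1.65·0.000125^(46/1000)·(1−e^(−0.04·39))/4.15 = 0.2077
IBU = (10.6/100)·73·0.2077·1000/24.6 = 65.3341
BU:GU = 65.3341/46

1.4203


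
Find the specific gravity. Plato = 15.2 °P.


SG = 259/(259 − P)
SG = 259/(259 − 15.2)

1.0623


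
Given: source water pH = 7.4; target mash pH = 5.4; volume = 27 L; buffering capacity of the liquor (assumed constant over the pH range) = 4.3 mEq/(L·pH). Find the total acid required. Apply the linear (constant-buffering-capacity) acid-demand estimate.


acid = buffering capacity · (pH_source − pH_target) · V
acid = 4.3 · (7.4 − 5.4) · 27

232.2000 mEq


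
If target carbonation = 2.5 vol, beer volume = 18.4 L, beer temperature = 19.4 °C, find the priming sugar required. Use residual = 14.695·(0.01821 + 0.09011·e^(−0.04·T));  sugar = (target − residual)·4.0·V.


residual = 14.695·(0.01821 + 0.09011·e^(−0.04·19.4)) = 0.8770
sugar = (2.5 − 0.8770)·4.0·18.4

119.4502 g


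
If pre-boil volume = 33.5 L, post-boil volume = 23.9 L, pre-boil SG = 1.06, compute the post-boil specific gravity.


SG_post = 1 + (SG_pre − 1)·V_pre/V_post
pts_pre = (1.06 − 1)·1000 = 60.0000
pts_post = 60.0000·33.5/23.9 = 84.1004
SG_post = 1 + 84.1004/1000

1.0841


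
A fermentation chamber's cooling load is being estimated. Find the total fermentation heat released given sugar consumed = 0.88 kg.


Q = m_sugar · 590 kJ/kg
Q = 0.88 · 590

519.2000 kJ


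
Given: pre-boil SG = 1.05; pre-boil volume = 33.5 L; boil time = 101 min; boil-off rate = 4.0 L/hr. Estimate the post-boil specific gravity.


V_post = V_pre − rate·(t/60);  SG_post = 1 + (SG_pre−1)·V_pre/V_post
V_post = 33.5 − 4.0·(101/60) = 26.7667
SG_post = 1 + (1.05 − 1)·33.5/26.7667

1.0626


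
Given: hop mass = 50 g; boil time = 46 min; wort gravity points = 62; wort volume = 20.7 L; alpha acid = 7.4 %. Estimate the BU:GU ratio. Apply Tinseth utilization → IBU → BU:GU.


U = 1.65·0.000125^(GP/1000)·(1−e^(−0.04t))/4.15;  IBU = (α/100)·m·U·1000/V;  BU:GU = IBU/GP
U = 1.65·0.000125^(62/1000)·(1−e^(−0.04·46))/4.15 = 0.1916
IBU = (7.4/100)·50·0.1916·1000/20.7 = 34.2425
BU:GU = 34.2425/62

0.5523


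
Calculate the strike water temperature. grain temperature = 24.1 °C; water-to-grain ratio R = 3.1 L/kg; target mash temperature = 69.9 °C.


T_strike = (0.41/R)·(T_mash − T_grain) + T_mash
T_strike = (0.41/3.1)·(69.9 − 24.1) + 69.9

75.9574 °C


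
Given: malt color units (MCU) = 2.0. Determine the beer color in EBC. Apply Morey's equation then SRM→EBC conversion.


SRM = 1.4922·MCU^0.6859;  EBC = SRM·1.97
SRM = 1.4922·2.0^0.6859 = 2.4005
EBC = 2.4005·1.97

4.7290 EBC


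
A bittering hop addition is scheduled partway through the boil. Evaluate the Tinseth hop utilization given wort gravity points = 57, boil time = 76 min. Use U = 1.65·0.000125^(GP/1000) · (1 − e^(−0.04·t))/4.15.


bigness = 1.65·0.000125^(57/1000) = 0.9886
boil_factor = (1 − e^(−0.04·76))/4.15 = 0.2294
U = 0.9886 · 0.2294

0.2268


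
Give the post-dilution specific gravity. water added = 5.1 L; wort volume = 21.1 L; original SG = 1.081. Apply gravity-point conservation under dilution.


SG_new = 1 + (SG_old − 1)·V_old/(V_old + V_water)
pts = (1.081 − 1)·1000·21.1/(21.1 + 5.1) = 65.2328
SG_new = 1 + 65.2328/1000

1.0652


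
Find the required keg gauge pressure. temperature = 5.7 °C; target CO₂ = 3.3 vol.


psi = vols/(0.01821 + 0.09011·e^(−0.04·T)) − 14.695
psi = 3.3/(0.01821 + 0.09011·e^(−0.04·5.7)) − 14.695

21.9926 psi


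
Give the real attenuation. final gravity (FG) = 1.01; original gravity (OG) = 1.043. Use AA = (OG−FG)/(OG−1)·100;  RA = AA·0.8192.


AA = (1.043 − 1.01)/(1.043 − 1)·100 = 76.7442
RA = 76.7442·0.8192

62.8688 %


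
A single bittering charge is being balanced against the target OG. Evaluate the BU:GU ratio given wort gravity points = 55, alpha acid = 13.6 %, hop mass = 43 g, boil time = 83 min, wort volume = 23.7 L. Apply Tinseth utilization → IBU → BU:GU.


U = 1.65·0.000125^(GP/1000)·(1−e^(−0.04t))/4.15;  IBU = (α/100)·m·U·1000/V;  BU:GU = IBU/GP
U = 1.65·0.000125^(55/1000)·(1−e^(−0.04·83))/4.15 = 0.2338
IBU = (13.6/100)·43·0.2338·1000/23.7 = 57.6810
BU:GU = 57.6810/55

1.0487


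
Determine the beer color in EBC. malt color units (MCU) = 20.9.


SRM = 1.4922·MCU^0.6859;  EBC = SRM·1.97
SRM = 1.4922·20.9^0.6859 = 12.0037
EBC = 12.0037·1.97

23.6473 EBC


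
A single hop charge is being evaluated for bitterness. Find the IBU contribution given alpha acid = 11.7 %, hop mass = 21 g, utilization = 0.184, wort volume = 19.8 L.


IBU = (α/100)·mass·U·1000 / V
IBU = (11.7/100)·21·0.184·1000 / 19.8

22.8327 IBU


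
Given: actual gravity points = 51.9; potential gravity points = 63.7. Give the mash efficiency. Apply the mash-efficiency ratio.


efficiency = actual / potential × 100
efficiency = 51.9 / 63.7 × 100

81.4757 %


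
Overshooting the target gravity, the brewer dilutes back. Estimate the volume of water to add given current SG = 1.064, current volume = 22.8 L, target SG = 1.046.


V_water = V·((SG_curr − 1)/(SG_target − 1) − 1)
V_water = 22.8·((1.064 − 1)/(1.046 − 1) − 1)

8.9217 L


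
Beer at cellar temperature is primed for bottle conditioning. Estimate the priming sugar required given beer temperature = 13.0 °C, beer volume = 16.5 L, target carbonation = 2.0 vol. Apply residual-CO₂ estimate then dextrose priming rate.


residual = 14.695·(0.01821 + 0.09011·e^(−0.04·T));  sugar = (target − residual)·4.0·V
residual = 14.695·(0.01821 + 0.09011·e^(−0.04·13.0)) = 1.0548
sugar = (2.0 − 1.0548)·4.0·16.5

62.3806 g


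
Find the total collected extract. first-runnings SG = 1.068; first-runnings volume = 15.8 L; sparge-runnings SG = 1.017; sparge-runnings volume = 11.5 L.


total = Σ (SG_i − 1)·1000·V_i
first = (1.068 − 1)·1000·15.8 = 1074.4000
sparge = (1.017 − 1)·1000·11.5 = 195.5000
total = 1074.4000 + 195.5000

1269.9000 gravity·L


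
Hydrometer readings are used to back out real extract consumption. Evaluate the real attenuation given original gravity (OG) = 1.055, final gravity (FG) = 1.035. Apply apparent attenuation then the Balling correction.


AA = (OG−FG)/(OG−1)·100;  RA = AA·0.8192
AA = (1.055 − 1.035)/(1.055 − 1)·100 = 36.3636
RA = 36.3636·0.8192

29.7891 %


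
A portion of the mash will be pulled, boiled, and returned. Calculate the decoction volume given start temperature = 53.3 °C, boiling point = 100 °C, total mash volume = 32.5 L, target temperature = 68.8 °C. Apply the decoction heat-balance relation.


V_dec = V_total·(T_target − T_start)/(T_boil − T_start)
V_dec = 32.5·(68.8 − 53.3)/(100 − 53.3)

10.7869 L


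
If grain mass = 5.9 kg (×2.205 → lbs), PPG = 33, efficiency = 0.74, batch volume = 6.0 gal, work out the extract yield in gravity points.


points = lbs × PPG × eff / vol
lbs = 5.9 × 2.205 = 13.0095
points = 13.0095 × 33 × 0.74 / 6.0

52.9487 points


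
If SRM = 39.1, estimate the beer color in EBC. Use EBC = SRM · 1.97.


EBC = 39.1 · 1.97

77.0270 EBC


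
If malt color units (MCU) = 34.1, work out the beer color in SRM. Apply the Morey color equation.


SRM = 1.4922 · MCU^0.6859
SRM = 1.4922 · 34.1^0.6859

16.7936 SRM


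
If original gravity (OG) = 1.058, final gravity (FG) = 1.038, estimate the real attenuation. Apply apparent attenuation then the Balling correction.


AA = (OG−FG)/(OG−1)·100;  RA = AA·0.8192
AA = (1.058 − 1.038)/(1.058 − 1)·100 = 34.4828
RA = 34.4828·0.8192

28.2483 %


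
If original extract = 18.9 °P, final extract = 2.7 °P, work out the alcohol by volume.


SG = 259/(259 − P);  ABV = (OG − FG)·131.25
OG = 259/(259 − 18.9) = 1.0787
FG = 259/(259 − 2.7) = 1.0105
ABV = (1.0787 − 1.0105)·131.25

8.9490 % ABV


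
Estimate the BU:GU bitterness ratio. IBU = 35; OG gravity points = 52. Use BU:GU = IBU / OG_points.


BU:GU = 35 / 52

0.6731


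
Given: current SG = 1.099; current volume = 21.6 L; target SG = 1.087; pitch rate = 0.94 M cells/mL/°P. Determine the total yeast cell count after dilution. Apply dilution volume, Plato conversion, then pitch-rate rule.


V_w = V·((SG_c−1)/(SG_t−1)−1);  °P = 259 − 259/SG_t;  cells = rate·(V+V_w)·°P
V_w = 21.6·((1.099−1)/(1.087−1)−1) = 2.9793
V_final = 21.6 + 2.9793 = 24.5793
°P = 259 − 259/1.087 = 20.7295
cells = 0.94·24.5793·20.7295

478.9465 billion cells


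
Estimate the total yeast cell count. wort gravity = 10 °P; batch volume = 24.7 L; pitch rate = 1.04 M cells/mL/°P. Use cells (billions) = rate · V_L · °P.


cells = 1.04 · 24.7 · 10

256.8800 billion cells


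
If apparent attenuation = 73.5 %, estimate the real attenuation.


RA = AA · 0.8192
RA = 73.5 · 0.8192

60.2112 %


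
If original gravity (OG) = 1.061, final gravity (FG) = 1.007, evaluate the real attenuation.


AA = (OG−FG)/(OG−1)·100;  RA = AA·0.8192
AA = (1.061 − 1.007)/(1.061 − 1)·100 = 88.5246
RA = 88.5246·0.8192

72.5193 %


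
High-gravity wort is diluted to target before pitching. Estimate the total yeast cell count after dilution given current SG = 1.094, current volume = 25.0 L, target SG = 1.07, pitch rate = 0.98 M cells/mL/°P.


V_w = V·((SG_c−1)/(SG_t−1)−1);  °P = 259 − 259/SG_t;  cells = rate·(V+V_w)·°P
V_w = 25.0·((1.094−1)/(1.07−1)−1) = 8.5714
V_final = 25.0 + 8.5714 = 33.5714
°P = 259 − 259/1.07 = 16.9439
cells = 0.98·33.5714·16.9439

557.4551 billion cells


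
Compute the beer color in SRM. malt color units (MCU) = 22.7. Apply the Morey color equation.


SRM = 1.4922 · MCU^0.6859
SRM = 1.4922 · 22.7^0.6859

12.7036 SRM


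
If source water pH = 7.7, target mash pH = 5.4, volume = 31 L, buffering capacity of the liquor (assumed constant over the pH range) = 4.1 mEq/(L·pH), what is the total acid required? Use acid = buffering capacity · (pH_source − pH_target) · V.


acid = 4.1 · (7.7 − 5.4) · 31

292.3300 mEq


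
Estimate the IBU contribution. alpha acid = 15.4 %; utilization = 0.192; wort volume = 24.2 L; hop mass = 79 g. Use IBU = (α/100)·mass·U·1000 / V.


IBU = (15.4/100)·79·0.192·1000 / 24.2

96.5236 IBU


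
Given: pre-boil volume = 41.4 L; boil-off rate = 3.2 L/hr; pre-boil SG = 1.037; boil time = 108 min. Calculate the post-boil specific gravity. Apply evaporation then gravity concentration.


V_post = V_pre − rate·(t/60);  SG_post = 1 + (SG_pre−1)·V_pre/V_post
V_post = 41.4 − 3.2·(108/60) = 35.6400
SG_post = 1 + (1.037 − 1)·41.4/35.6400

1.0430


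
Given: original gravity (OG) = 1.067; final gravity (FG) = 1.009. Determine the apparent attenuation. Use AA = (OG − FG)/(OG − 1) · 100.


AA = (1.067 − 1.009)/(1.067 − 1) · 100

86.5672 %


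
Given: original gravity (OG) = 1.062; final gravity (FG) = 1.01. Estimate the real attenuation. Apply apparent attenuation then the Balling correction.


AA = (OG−FG)/(OG−1)·100;  RA = AA·0.8192
AA = (1.062 − 1.01)/(1.062 − 1)·100 = 83.8710
RA = 83.8710·0.8192

68.7071 %


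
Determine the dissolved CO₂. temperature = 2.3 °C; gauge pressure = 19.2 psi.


vols = (P + 14.695)·(0.01821 + 0.09011·e^(−0.04·T))
vols = (19.2 + 14.695)·(0.01821 + 0.09011·e^(−0.04·2.3))

3.4031 volumes


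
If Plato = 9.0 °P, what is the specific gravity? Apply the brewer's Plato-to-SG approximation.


SG = 259/(259 − P)
SG = 259/(259 − 9.0)

1.0360


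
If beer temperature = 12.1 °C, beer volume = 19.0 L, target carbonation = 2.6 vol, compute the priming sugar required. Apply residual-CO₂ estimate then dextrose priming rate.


residual = 14.695·(0.01821 + 0.09011·e^(−0.04·T));  sugar = (target − residual)·4.0·V
residual = 14.695·(0.01821 + 0.09011·e^(−0.04·12.1)) = 1.0837
sugar = (2.6 − 1.0837)·4.0·19.0

115.2390 g


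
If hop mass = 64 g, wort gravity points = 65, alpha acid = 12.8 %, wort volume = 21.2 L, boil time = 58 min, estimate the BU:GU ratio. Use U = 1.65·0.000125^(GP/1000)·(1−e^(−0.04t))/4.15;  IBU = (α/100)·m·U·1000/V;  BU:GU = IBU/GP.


U = 1.65·0.000125^(65/1000)·(1−e^(−0.04·58))/4.15 = 0.1999
IBU = (12.8/100)·64·0.1999·1000/21.2 = 77.2438
BU:GU = 77.2438/65

1.1884


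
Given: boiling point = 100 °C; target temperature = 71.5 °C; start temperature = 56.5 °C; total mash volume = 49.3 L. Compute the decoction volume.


V_dec = V_total·(T_target − T_start)/(T_boil − T_start)
V_dec = 49.3·(71.5 − 56.5)/(100 − 56.5)

17.0000 L


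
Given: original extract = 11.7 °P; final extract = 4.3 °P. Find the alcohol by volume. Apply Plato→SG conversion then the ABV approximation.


SG = 259/(259 − P);  ABV = (OG − FG)·131.25
OG = 259/(259 − 11.7) = 1.0473
FG = 259/(259 − 4.3) = 1.0169
ABV = (1.0473 − 1.0169)·131.25

3.9937 % ABV


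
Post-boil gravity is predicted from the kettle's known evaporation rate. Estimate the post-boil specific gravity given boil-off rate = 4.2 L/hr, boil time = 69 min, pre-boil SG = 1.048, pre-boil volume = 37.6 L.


V_post = V_pre − rate·(t/60);  SG_post = 1 + (SG_pre−1)·V_pre/V_post
V_post = 37.6 − 4.2·(69/60) = 32.7700
SG_post = 1 + (1.048 − 1)·37.6/32.7700

1.0551


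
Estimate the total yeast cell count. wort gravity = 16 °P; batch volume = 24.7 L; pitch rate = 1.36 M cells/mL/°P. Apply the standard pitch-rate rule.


cells (billions) = rate · V_L · °P
cells = 1.36 · 24.7 · 16

537.4720 billion cells


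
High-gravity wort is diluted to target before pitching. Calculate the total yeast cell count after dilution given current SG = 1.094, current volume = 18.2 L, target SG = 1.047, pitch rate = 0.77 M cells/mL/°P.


V_w = V·((SG_c−1)/(SG_t−1)−1);  °P = 259 − 259/SG_t;  cells = rate·(V+V_w)·°P
V_w = 18.2·((1.094−1)/(1.047−1)−1) = 18.2000
V_final = 18.2 + 18.2000 = 36.4000
°P = 259 − 259/1.047 = 11.6266
cells = 0.77·36.4000·11.6266

325.8690 billion cells


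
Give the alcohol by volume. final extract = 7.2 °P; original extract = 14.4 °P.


SG = 259/(259 − P);  ABV = (OG − FG)·131.25
OG = 259/(259 − 14.4) = 1.0589
FG = 259/(259 − 7.2) = 1.0286
ABV = (1.0589 − 1.0286)·131.25

3.9739 % ABV


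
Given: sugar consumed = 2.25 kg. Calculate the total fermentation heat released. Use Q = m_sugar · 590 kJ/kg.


Q = 2.25 · 590

1327.5000 kJ


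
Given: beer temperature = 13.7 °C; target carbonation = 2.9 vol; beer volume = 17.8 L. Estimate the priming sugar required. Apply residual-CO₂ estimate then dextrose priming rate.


residual = 14.695·(0.01821 + 0.09011·e^(−0.04·T));  sugar = (target − residual)·4.0·V
residual = 14.695·(0.01821 + 0.09011·e^(−0.04·13.7)) = 1.0331
sugar = (2.9 − 1.0331)·4.0·17.8

132.9231 g
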